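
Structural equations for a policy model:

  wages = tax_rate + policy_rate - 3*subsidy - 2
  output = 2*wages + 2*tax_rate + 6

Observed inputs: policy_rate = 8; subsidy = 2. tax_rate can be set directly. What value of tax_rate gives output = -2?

Substituting into the wages equation gives wages = tax_rate.
output becomes 4*tax_rate + 6.
Solve 4*tax_rate + 6 = -2: tax_rate = (-2 - 6) / 4 = -2.

tax_rate = -2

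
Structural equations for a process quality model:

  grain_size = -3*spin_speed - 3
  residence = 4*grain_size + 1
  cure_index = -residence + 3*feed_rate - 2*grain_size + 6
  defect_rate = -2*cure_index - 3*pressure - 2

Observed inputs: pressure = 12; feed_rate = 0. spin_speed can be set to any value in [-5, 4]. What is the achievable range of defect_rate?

Substituting into the residence equation gives residence = -12*spin_speed - 11.
So cure_index = 18*spin_speed + 23.
This gives defect_rate = -36*spin_speed - 84.
Linear in spin_speed, so extremes are at the endpoints: spin_speed = -5 gives defect_rate = 96; spin_speed = 4 gives defect_rate = -228.

-228 to 96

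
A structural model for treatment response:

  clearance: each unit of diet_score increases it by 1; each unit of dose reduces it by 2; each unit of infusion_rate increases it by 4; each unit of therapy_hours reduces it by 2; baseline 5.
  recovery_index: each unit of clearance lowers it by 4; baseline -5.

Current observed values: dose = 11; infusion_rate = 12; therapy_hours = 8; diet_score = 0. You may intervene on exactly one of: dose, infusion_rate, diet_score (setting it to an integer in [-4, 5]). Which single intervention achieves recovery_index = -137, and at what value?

Intervening on dose: with other inputs at their observed values, recovery_index = 8*dose - 153. Solving for -137 gives dose = 2, within [-4, 5].
Intervening on infusion_rate: recovery_index = -16*infusion_rate + 127. Reaching -137 requires infusion_rate = 33/2, not an integer.
Intervening on diet_score: recovery_index = -4*diet_score - 65. Reaching -137 requires diet_score = 18, outside [-4, 5].

set dose = 2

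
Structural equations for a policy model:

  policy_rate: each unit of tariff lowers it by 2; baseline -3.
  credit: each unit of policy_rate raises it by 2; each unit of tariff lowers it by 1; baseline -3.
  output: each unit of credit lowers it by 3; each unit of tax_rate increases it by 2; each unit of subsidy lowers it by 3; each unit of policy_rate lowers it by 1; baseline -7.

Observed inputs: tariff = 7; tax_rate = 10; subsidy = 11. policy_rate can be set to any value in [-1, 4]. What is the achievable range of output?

Intervening on policy_rate fixes its value directly, overriding its dependence on tariff.
Substituting into the credit equation gives credit = 2*policy_rate - 10.
Substituting into the output equation gives output = -7*policy_rate + 10.
Linear in policy_rate, so extremes are at the endpoints: policy_rate = -1 gives output = 17; policy_rate = 4 gives output = -18.

-18 to 17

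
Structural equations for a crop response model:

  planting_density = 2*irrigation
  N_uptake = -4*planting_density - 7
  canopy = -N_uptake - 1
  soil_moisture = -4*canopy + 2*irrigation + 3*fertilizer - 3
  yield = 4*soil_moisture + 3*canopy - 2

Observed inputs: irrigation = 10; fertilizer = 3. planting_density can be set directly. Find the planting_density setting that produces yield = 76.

Intervening on planting_density fixes its value directly, overriding its dependence on irrigation.
Substituting into the canopy equation gives canopy = 4*planting_density + 6.
Substituting into the soil_moisture equation gives soil_moisture = -16*planting_density + 2.
yield becomes -52*planting_density + 24.
Solve -52*planting_density + 24 = 76: planting_density = (76 - 24) / -52 = -1.

planting_density = -1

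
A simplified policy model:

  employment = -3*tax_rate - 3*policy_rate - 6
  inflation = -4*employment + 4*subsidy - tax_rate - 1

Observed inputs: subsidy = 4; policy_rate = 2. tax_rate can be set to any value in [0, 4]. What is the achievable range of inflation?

63 to 107

Substituting into the employment equation gives employment = -3*tax_rate - 12.
inflation becomes 11*tax_rate + 63.
Linear in tax_rate, so extremes are at the endpoints: tax_rate = 0 gives inflation = 63; tax_rate = 4 gives inflation = 107.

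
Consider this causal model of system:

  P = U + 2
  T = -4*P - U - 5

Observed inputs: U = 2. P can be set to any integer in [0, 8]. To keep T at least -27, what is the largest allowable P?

P = 5

Intervening on P fixes its value directly, overriding its dependence on U.
Substituting into the T equation gives T = -4*P - 7.
Require -4*P - 7 ≥ -27, so P ≤ 5.
The largest integer in [0, 8] satisfying this is 5.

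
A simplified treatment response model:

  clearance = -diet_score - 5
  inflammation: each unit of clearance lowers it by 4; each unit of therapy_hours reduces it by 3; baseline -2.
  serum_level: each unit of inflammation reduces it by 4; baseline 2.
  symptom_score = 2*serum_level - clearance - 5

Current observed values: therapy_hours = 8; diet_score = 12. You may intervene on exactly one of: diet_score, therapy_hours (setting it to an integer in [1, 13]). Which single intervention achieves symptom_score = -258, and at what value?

set diet_score = 10

Intervening on diet_score: with other inputs at their observed values, symptom_score = -31*diet_score + 52. Solving for -258 gives diet_score = 10, within [1, 13].
Intervening on therapy_hours: symptom_score = 24*therapy_hours - 512. Reaching -258 requires therapy_hours = 127/12, not an integer.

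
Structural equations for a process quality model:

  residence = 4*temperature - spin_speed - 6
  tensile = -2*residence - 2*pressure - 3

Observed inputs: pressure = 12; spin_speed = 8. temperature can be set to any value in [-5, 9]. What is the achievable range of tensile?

-71 to 41

Substituting into the residence equation gives residence = 4*temperature - 14.
Substituting into the tensile equation gives tensile = -8*temperature + 1.
Linear in temperature, so extremes are at the endpoints: temperature = -5 gives tensile = 41; temperature = 9 gives tensile = -71.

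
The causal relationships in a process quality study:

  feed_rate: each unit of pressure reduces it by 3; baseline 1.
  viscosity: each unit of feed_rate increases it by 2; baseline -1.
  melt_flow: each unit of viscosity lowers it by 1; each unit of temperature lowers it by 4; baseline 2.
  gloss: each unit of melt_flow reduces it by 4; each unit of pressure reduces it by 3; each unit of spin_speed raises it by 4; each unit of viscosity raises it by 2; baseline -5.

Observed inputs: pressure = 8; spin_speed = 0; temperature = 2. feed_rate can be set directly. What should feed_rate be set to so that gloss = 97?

Intervening on feed_rate fixes its value directly, overriding its dependence on pressure.
Substituting into the melt_flow equation gives melt_flow = -2*feed_rate - 5.
Substituting into the gloss equation gives gloss = 12*feed_rate - 11.
Solve 12*feed_rate - 11 = 97: feed_rate = (97 + 11) / 12 = 9.

feed_rate = 9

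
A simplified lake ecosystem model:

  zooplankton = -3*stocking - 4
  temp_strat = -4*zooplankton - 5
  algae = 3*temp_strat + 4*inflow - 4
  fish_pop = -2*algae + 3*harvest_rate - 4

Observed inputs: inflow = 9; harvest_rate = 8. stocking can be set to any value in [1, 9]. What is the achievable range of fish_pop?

-758 to -182

Substituting into the temp_strat equation gives temp_strat = 12*stocking + 11.
Substituting into the algae equation gives algae = 36*stocking + 65.
So fish_pop = -72*stocking - 110.
Linear in stocking, so extremes are at the endpoints: stocking = 1 gives fish_pop = -182; stocking = 9 gives fish_pop = -758.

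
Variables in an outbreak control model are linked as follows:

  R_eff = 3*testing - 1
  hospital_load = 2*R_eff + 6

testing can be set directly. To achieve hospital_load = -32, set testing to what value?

Substituting into the hospital_load equation gives hospital_load = 6*testing + 4.
Solve 6*testing + 4 = -32: testing = (-32 - 4) / 6 = -6.

testing = -6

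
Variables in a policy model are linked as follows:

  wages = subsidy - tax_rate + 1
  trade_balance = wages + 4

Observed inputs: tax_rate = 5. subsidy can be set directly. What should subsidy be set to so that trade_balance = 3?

Substituting into the wages equation gives wages = subsidy - 4.
trade_balance becomes subsidy.
Solve subsidy = 3: subsidy = 3 / 1 = 3.

subsidy = 3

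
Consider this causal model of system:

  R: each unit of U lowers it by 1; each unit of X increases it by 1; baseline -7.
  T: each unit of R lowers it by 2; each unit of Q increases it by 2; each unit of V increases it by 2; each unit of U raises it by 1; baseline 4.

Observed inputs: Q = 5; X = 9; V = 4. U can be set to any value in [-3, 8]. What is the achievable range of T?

Substituting into the R equation gives R = -U + 2.
Substituting into the T equation gives T = 3*U + 18.
Linear in U, so extremes are at the endpoints: U = -3 gives T = 9; U = 8 gives T = 42.

9 to 42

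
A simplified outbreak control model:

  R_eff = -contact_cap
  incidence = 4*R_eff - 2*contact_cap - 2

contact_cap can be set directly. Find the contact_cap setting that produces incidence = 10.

contact_cap = -2

Substituting into the incidence equation gives incidence = -6*contact_cap - 2.
Solve -6*contact_cap - 2 = 10: contact_cap = (10 + 2) / -6 = -2.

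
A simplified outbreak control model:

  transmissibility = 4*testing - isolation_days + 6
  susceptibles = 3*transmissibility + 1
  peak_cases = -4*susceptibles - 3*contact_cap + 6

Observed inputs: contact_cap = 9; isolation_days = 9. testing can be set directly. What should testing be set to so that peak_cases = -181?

Substituting into the transmissibility equation gives transmissibility = 4*testing - 3.
Substituting into the susceptibles equation gives susceptibles = 12*testing - 8.
Substituting into the peak_cases equation gives peak_cases = -48*testing + 11.
Solve -48*testing + 11 = -181: testing = (-181 - 11) / -48 = 4.

testing = 4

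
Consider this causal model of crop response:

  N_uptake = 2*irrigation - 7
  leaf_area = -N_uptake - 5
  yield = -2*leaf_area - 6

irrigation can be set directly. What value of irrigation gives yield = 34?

Substituting into the leaf_area equation gives leaf_area = -2*irrigation + 2.
Substituting into the yield equation gives yield = 4*irrigation - 10.
Solve 4*irrigation - 10 = 34: irrigation = (34 + 10) / 4 = 11.

irrigation = 11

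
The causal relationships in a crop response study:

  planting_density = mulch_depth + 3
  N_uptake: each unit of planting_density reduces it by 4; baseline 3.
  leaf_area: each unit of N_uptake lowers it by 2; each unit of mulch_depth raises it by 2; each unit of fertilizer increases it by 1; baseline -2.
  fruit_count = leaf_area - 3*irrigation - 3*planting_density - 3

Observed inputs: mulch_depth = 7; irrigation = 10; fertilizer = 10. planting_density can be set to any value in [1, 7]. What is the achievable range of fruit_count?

-12 to 18

Intervening on planting_density fixes its value directly, overriding its dependence on mulch_depth.
Substituting into the leaf_area equation gives leaf_area = 8*planting_density + 16.
Substituting into the fruit_count equation gives fruit_count = 5*planting_density - 17.
Linear in planting_density, so extremes are at the endpoints: planting_density = 1 gives fruit_count = -12; planting_density = 7 gives fruit_count = 18.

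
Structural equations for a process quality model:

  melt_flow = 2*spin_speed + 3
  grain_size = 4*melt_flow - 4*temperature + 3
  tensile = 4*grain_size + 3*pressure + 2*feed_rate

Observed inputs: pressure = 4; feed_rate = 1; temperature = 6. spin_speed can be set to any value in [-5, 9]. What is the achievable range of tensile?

Substituting into the grain_size equation gives grain_size = 8*spin_speed - 9.
Substituting into the tensile equation gives tensile = 32*spin_speed - 22.
Linear in spin_speed, so extremes are at the endpoints: spin_speed = -5 gives tensile = -182; spin_speed = 9 gives tensile = 266.

-182 to 266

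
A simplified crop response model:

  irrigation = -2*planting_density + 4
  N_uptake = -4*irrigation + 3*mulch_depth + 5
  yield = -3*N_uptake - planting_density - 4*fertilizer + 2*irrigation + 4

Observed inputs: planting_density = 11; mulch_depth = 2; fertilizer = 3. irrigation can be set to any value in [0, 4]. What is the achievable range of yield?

-52 to 4

Intervening on irrigation fixes its value directly, overriding its dependence on planting_density.
Substituting into the N_uptake equation gives N_uptake = -4*irrigation + 11.
Substituting into the yield equation gives yield = 14*irrigation - 52.
Linear in irrigation, so extremes are at the endpoints: irrigation = 0 gives yield = -52; irrigation = 4 gives yield = 4.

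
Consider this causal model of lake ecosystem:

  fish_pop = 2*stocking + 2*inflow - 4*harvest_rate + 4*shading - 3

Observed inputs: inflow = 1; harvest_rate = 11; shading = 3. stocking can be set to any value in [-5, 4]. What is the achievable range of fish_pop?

-43 to -25

Substituting into the fish_pop equation gives fish_pop = 2*stocking - 33.
Linear in stocking, so extremes are at the endpoints: stocking = -5 gives fish_pop = -43; stocking = 4 gives fish_pop = -25.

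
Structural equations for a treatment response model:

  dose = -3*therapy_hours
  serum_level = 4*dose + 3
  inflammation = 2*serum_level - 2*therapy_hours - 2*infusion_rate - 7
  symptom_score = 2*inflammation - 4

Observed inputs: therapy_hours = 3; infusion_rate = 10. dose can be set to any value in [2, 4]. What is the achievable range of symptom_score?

-26 to 6

Intervening on dose fixes its value directly, overriding its dependence on therapy_hours.
Substituting into the inflammation equation gives inflammation = 8*dose - 27.
So symptom_score = 16*dose - 58.
Linear in dose, so extremes are at the endpoints: dose = 2 gives symptom_score = -26; dose = 4 gives symptom_score = 6.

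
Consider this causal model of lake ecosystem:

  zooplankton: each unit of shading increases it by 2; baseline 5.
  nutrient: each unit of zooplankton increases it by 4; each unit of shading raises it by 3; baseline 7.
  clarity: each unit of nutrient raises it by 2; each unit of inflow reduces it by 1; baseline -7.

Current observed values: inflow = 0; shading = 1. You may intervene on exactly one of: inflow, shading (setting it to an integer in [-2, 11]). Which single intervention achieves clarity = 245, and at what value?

Intervening on inflow: clarity = -inflow + 69. Reaching 245 requires inflow = -176, outside [-2, 11].
Intervening on shading: with other inputs at their observed values, clarity = 22*shading + 47. Solving for 245 gives shading = 9, within [-2, 11].

set shading = 9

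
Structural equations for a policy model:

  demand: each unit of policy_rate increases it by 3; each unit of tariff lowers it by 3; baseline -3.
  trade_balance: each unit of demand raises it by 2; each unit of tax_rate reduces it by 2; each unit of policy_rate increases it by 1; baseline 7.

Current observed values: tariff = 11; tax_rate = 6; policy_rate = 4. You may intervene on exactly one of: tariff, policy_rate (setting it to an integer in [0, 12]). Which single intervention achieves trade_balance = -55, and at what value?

Intervening on tariff: with other inputs at their observed values, trade_balance = -6*tariff + 17. Solving for -55 gives tariff = 12, within [0, 12].
Intervening on policy_rate: trade_balance = 7*policy_rate - 77. Reaching -55 requires policy_rate = 22/7, not an integer.

set tariff = 12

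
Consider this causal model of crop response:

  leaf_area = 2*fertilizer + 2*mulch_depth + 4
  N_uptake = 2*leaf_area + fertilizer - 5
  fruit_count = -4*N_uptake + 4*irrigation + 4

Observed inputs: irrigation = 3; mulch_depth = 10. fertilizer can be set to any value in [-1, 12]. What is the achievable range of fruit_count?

-396 to -136

Substituting into the leaf_area equation gives leaf_area = 2*fertilizer + 24.
N_uptake becomes 5*fertilizer + 43.
fruit_count becomes -20*fertilizer - 156.
Linear in fertilizer, so extremes are at the endpoints: fertilizer = -1 gives fruit_count = -136; fertilizer = 12 gives fruit_count = -396.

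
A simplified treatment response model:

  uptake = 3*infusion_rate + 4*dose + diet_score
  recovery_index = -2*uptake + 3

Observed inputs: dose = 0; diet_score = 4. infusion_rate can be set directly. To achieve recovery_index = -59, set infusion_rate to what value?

infusion_rate = 9

Substituting into the uptake equation gives uptake = 3*infusion_rate + 4.
recovery_index becomes -6*infusion_rate - 5.
Solve -6*infusion_rate - 5 = -59: infusion_rate = (-59 + 5) / -6 = 9.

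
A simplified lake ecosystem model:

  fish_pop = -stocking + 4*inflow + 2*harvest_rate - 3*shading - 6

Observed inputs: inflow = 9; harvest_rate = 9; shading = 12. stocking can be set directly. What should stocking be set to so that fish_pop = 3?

Substituting into the fish_pop equation gives fish_pop = -stocking + 12.
Solve -stocking + 12 = 3: stocking = (3 - 12) / -1 = 9.

stocking = 9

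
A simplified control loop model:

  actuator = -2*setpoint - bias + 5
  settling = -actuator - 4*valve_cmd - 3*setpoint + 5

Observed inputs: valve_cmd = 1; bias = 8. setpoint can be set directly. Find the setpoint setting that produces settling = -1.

setpoint = 5

Substituting into the actuator equation gives actuator = -2*setpoint - 3.
settling becomes -setpoint + 4.
Solve -setpoint + 4 = -1: setpoint = (-1 - 4) / -1 = 5.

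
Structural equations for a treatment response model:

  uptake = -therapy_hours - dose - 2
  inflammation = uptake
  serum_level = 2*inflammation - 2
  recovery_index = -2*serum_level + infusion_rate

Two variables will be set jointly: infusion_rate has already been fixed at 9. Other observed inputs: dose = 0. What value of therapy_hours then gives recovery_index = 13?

With infusion_rate held at 9:
Substituting into the uptake equation gives uptake = -therapy_hours - 2.
Substituting into the inflammation equation gives inflammation = -therapy_hours - 2.
So serum_level = -2*therapy_hours - 6.
This gives recovery_index = 4*therapy_hours + 21.
Solve 4*therapy_hours + 21 = 13: therapy_hours = (13 - 21) / 4 = -2.

therapy_hours = -2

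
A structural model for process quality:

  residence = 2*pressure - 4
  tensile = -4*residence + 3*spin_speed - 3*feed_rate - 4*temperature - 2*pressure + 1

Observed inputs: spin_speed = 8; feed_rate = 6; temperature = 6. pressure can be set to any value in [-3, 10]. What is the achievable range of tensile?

-101 to 29

Substituting into the tensile equation gives tensile = -10*pressure - 1.
Linear in pressure, so extremes are at the endpoints: pressure = -3 gives tensile = 29; pressure = 10 gives tensile = -101.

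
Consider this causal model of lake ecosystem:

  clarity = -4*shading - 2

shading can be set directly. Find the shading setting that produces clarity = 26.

Solve -4*shading - 2 = 26: shading = (26 + 2) / -4 = -7.

shading = -7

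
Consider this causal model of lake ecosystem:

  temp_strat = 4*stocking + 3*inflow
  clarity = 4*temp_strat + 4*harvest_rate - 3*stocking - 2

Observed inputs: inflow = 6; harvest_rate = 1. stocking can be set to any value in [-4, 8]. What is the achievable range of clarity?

22 to 178

Substituting into the temp_strat equation gives temp_strat = 4*stocking + 18.
clarity becomes 13*stocking + 74.
Linear in stocking, so extremes are at the endpoints: stocking = -4 gives clarity = 22; stocking = 8 gives clarity = 178.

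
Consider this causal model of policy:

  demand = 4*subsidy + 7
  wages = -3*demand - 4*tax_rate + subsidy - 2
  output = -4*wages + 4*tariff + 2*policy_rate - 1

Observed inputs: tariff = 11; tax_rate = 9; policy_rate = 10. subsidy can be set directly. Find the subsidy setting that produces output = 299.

subsidy = 0

Substituting into the wages equation gives wages = -11*subsidy - 59.
Substituting into the output equation gives output = 44*subsidy + 299.
Solve 44*subsidy + 299 = 299: subsidy = (299 - 299) / 44 = 0.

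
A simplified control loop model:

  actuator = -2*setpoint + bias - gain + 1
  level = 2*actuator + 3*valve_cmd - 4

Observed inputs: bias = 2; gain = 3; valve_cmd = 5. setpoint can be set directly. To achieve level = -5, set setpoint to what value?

setpoint = 4

Substituting into the actuator equation gives actuator = -2*setpoint.
Substituting into the level equation gives level = -4*setpoint + 11.
Solve -4*setpoint + 11 = -5: setpoint = (-5 - 11) / -4 = 4.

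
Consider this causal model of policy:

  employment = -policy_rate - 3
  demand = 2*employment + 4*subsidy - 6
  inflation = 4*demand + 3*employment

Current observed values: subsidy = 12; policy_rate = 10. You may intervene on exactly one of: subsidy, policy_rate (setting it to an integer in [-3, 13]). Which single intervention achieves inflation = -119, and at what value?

Intervening on subsidy: with other inputs at their observed values, inflation = 16*subsidy - 167. Solving for -119 gives subsidy = 3, within [-3, 13].
Intervening on policy_rate: inflation = -11*policy_rate + 135. Reaching -119 requires policy_rate = 254/11, not an integer.

set subsidy = 3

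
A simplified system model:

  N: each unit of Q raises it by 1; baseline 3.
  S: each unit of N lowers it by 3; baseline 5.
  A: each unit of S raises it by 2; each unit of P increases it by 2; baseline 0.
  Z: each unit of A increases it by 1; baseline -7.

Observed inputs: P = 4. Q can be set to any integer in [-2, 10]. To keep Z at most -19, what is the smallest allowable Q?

Q = 2

Substituting into the S equation gives S = -3*Q - 4.
This gives A = -6*Q.
Substituting into the Z equation gives Z = -6*Q - 7.
Require -6*Q - 7 ≤ -19, so Q ≥ 2.
The smallest integer in [-2, 10] satisfying this is 2.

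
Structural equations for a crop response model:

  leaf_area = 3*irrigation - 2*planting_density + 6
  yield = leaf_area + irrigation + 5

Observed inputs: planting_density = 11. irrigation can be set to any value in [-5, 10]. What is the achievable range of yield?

-31 to 29

Substituting into the leaf_area equation gives leaf_area = 3*irrigation - 16.
This gives yield = 4*irrigation - 11.
Linear in irrigation, so extremes are at the endpoints: irrigation = -5 gives yield = -31; irrigation = 10 gives yield = 29.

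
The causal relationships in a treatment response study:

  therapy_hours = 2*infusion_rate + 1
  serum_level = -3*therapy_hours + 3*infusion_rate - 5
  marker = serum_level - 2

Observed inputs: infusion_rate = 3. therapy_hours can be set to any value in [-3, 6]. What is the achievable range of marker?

Intervening on therapy_hours fixes its value directly, overriding its dependence on infusion_rate.
Substituting into the serum_level equation gives serum_level = -3*therapy_hours + 4.
Substituting into the marker equation gives marker = -3*therapy_hours + 2.
Linear in therapy_hours, so extremes are at the endpoints: therapy_hours = -3 gives marker = 11; therapy_hours = 6 gives marker = -16.

-16 to 11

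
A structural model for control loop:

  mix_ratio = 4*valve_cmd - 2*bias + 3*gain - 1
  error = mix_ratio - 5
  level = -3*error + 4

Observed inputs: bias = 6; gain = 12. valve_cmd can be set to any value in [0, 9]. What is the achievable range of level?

Substituting into the mix_ratio equation gives mix_ratio = 4*valve_cmd + 23.
error becomes 4*valve_cmd + 18.
Substituting into the level equation gives level = -12*valve_cmd - 50.
Linear in valve_cmd, so extremes are at the endpoints: valve_cmd = 0 gives level = -50; valve_cmd = 9 gives level = -158.

-158 to -50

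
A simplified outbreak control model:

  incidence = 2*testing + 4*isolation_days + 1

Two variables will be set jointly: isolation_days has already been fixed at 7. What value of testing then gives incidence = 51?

With isolation_days held at 7:
Substituting into the incidence equation gives incidence = 2*testing + 29.
Solve 2*testing + 29 = 51: testing = (51 - 29) / 2 = 11.

testing = 11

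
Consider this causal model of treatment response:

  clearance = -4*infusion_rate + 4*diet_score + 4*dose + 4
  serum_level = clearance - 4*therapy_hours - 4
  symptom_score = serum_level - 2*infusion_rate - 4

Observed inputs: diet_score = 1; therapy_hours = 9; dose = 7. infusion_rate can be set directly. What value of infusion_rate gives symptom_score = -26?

infusion_rate = 3

Substituting into the clearance equation gives clearance = -4*infusion_rate + 36.
Substituting into the serum_level equation gives serum_level = -4*infusion_rate - 4.
symptom_score becomes -6*infusion_rate - 8.
Solve -6*infusion_rate - 8 = -26: infusion_rate = (-26 + 8) / -6 = 3.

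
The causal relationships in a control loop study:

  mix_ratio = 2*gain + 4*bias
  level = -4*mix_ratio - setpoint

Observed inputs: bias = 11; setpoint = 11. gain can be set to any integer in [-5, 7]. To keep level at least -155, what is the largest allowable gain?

Substituting into the mix_ratio equation gives mix_ratio = 2*gain + 44.
Substituting into the level equation gives level = -8*gain - 187.
Require -8*gain - 187 ≥ -155, so gain ≤ -4.
The largest integer in [-5, 7] satisfying this is -4.

gain = -4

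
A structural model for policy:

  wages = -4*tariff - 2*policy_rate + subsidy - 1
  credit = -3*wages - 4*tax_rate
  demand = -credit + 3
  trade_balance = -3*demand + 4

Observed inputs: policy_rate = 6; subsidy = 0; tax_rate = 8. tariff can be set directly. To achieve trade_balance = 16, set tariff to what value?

Substituting into the wages equation gives wages = -4*tariff - 13.
Substituting into the credit equation gives credit = 12*tariff + 7.
Substituting into the demand equation gives demand = -12*tariff - 4.
trade_balance becomes 36*tariff + 16.
Solve 36*tariff + 16 = 16: tariff = (16 - 16) / 36 = 0.

tariff = 0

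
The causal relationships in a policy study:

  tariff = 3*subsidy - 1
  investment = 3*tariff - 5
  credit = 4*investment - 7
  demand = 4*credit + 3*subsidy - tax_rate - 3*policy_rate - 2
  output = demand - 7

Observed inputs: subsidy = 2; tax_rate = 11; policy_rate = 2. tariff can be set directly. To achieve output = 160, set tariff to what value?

Intervening on tariff fixes its value directly, overriding its dependence on subsidy.
Substituting into the credit equation gives credit = 12*tariff - 27.
demand becomes 48*tariff - 121.
This gives output = 48*tariff - 128.
Solve 48*tariff - 128 = 160: tariff = (160 + 128) / 48 = 6.

tariff = 6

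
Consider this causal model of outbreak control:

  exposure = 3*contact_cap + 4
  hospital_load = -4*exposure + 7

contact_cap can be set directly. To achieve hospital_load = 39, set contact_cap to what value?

contact_cap = -4

Substituting into the hospital_load equation gives hospital_load = -12*contact_cap - 9.
Solve -12*contact_cap - 9 = 39: contact_cap = (39 + 9) / -12 = -4.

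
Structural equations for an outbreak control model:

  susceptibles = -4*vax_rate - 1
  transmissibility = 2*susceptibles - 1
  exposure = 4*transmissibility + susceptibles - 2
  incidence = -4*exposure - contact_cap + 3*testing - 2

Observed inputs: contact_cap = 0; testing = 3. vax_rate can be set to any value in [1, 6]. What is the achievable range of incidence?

211 to 931

Substituting into the transmissibility equation gives transmissibility = -8*vax_rate - 3.
Substituting into the exposure equation gives exposure = -36*vax_rate - 15.
Substituting into the incidence equation gives incidence = 144*vax_rate + 67.
Linear in vax_rate, so extremes are at the endpoints: vax_rate = 1 gives incidence = 211; vax_rate = 6 gives incidence = 931.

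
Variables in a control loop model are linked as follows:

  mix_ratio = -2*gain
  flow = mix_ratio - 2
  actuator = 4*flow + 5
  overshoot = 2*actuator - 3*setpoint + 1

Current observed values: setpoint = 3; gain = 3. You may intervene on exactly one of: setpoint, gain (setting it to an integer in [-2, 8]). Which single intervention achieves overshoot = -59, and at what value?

set setpoint = 2

Intervening on setpoint: with other inputs at their observed values, overshoot = -3*setpoint - 53. Solving for -59 gives setpoint = 2, within [-2, 8].
Intervening on gain: overshoot = -16*gain - 14. Reaching -59 requires gain = 45/16, not an integer.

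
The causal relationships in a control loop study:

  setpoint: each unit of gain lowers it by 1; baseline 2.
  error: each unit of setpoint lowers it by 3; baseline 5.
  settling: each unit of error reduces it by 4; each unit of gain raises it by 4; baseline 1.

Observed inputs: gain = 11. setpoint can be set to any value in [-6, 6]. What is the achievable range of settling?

Intervening on setpoint fixes its value directly, overriding its dependence on gain.
Substituting into the settling equation gives settling = 12*setpoint + 25.
Linear in setpoint, so extremes are at the endpoints: setpoint = -6 gives settling = -47; setpoint = 6 gives settling = 97.

-47 to 97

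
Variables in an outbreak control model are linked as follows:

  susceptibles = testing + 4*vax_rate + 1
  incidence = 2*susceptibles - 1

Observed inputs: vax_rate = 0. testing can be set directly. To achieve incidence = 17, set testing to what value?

Substituting into the susceptibles equation gives susceptibles = testing + 1.
Substituting into the incidence equation gives incidence = 2*testing + 1.
Solve 2*testing + 1 = 17: testing = (17 - 1) / 2 = 8.

testing = 8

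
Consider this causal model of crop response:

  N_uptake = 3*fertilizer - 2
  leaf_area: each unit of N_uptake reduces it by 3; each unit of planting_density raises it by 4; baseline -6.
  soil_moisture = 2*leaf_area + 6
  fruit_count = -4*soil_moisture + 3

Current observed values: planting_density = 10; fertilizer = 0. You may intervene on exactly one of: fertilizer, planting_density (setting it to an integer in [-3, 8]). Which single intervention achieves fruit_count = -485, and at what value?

Intervening on fertilizer: with other inputs at their observed values, fruit_count = 72*fertilizer - 341. Solving for -485 gives fertilizer = -2, within [-3, 8].
Intervening on planting_density: fruit_count = -32*planting_density - 21. Reaching -485 requires planting_density = 29/2, not an integer.

set fertilizer = -2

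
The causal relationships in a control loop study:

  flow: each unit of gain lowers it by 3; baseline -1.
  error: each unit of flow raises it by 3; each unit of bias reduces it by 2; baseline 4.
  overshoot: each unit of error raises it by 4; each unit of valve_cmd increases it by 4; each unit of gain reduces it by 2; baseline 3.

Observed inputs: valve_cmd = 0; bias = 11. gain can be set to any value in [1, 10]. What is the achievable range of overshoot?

-461 to -119

Substituting into the error equation gives error = -9*gain - 21.
overshoot becomes -38*gain - 81.
Linear in gain, so extremes are at the endpoints: gain = 1 gives overshoot = -119; gain = 10 gives overshoot = -461.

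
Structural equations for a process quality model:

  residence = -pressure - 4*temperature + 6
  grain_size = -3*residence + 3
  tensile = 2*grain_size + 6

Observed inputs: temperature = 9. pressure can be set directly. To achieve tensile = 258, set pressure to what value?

Substituting into the residence equation gives residence = -pressure - 30.
So grain_size = 3*pressure + 93.
tensile becomes 6*pressure + 192.
Solve 6*pressure + 192 = 258: pressure = (258 - 192) / 6 = 11.

pressure = 11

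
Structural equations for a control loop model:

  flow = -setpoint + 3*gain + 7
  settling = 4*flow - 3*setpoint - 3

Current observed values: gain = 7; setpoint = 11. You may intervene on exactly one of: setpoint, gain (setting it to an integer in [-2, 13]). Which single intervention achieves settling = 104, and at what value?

Intervening on setpoint: settling = -7*setpoint + 109. Reaching 104 requires setpoint = 5/7, not an integer.
Intervening on gain: with other inputs at their observed values, settling = 12*gain - 52. Solving for 104 gives gain = 13, within [-2, 13].

set gain = 13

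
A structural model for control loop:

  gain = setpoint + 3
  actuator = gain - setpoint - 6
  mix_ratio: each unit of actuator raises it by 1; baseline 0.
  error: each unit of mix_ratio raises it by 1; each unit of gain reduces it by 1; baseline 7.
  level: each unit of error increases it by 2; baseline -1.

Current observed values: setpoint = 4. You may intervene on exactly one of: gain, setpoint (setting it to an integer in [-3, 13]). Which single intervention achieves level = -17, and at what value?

set setpoint = 9

Intervening on gain: the paths from gain to level cancel (net effect zero), leaving level = -7; -17 is unreachable this way.
Intervening on setpoint: with other inputs at their observed values, level = -2*setpoint + 1. Solving for -17 gives setpoint = 9, within [-3, 13].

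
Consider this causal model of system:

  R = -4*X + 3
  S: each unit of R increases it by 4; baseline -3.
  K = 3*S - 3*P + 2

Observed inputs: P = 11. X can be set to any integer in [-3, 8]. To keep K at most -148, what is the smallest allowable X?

X = 3

Substituting into the S equation gives S = -16*X + 9.
Substituting into the K equation gives K = -48*X - 4.
Require -48*X - 4 ≤ -148, so X ≥ 3.
The smallest integer in [-3, 8] satisfying this is 3.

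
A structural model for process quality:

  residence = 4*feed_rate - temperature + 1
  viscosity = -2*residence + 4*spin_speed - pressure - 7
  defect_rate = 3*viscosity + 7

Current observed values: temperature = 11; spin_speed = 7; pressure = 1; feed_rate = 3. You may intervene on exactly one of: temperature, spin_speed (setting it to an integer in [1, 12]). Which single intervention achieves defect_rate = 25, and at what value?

set temperature = 6

Intervening on temperature: with other inputs at their observed values, defect_rate = 6*temperature - 11. Solving for 25 gives temperature = 6, within [1, 12].
Intervening on spin_speed: defect_rate = 12*spin_speed - 29. Reaching 25 requires spin_speed = 9/2, not an integer.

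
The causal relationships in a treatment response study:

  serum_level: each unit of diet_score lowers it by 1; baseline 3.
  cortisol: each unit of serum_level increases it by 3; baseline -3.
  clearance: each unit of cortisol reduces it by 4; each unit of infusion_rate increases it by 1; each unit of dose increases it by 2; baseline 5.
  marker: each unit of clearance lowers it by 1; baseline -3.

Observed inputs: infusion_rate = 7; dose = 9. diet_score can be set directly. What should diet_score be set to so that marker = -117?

Substituting into the cortisol equation gives cortisol = -3*diet_score + 6.
Substituting into the clearance equation gives clearance = 12*diet_score + 6.
This gives marker = -12*diet_score - 9.
Solve -12*diet_score - 9 = -117: diet_score = (-117 + 9) / -12 = 9.

diet_score = 9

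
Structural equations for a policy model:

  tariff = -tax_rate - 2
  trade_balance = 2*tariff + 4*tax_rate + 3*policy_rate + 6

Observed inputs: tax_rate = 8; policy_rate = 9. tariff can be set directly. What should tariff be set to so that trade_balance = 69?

tariff = 2

Intervening on tariff fixes its value directly, overriding its dependence on tax_rate.
Substituting into the trade_balance equation gives trade_balance = 2*tariff + 65.
Solve 2*tariff + 65 = 69: tariff = (69 - 65) / 2 = 2.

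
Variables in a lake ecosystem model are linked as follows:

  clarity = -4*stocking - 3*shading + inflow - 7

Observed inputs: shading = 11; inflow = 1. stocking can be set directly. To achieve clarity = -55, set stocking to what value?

stocking = 4

Substituting into the clarity equation gives clarity = -4*stocking - 39.
Solve -4*stocking - 39 = -55: stocking = (-55 + 39) / -4 = 4.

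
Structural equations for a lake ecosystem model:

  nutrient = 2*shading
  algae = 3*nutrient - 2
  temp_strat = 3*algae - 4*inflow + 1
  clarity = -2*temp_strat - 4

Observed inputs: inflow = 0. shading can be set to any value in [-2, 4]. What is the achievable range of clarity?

-138 to 78

Substituting into the algae equation gives algae = 6*shading - 2.
Substituting into the temp_strat equation gives temp_strat = 18*shading - 5.
clarity becomes -36*shading + 6.
Linear in shading, so extremes are at the endpoints: shading = -2 gives clarity = 78; shading = 4 gives clarity = -138.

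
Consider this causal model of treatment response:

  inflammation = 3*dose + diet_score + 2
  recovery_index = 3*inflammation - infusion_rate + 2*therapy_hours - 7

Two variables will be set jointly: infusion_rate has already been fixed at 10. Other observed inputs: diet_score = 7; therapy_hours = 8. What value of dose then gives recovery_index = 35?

With infusion_rate held at 10:
Substituting into the inflammation equation gives inflammation = 3*dose + 9.
This gives recovery_index = 9*dose + 26.
Solve 9*dose + 26 = 35: dose = (35 - 26) / 9 = 1.

dose = 1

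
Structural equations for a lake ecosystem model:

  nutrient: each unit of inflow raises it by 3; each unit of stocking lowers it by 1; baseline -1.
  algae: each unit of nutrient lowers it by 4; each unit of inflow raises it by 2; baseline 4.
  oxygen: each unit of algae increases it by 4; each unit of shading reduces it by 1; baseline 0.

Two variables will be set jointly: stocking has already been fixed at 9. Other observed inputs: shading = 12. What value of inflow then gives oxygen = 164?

inflow = 0

With stocking held at 9:
Substituting into the nutrient equation gives nutrient = 3*inflow - 10.
This gives algae = -10*inflow + 44.
So oxygen = -40*inflow + 164.
Solve -40*inflow + 164 = 164: inflow = (164 - 164) / -40 = 0.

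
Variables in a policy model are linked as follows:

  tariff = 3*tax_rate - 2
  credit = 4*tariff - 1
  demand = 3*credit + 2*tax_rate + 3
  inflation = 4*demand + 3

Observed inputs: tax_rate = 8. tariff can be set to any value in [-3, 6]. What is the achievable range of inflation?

-77 to 355

Intervening on tariff fixes its value directly, overriding its dependence on tax_rate.
Substituting into the demand equation gives demand = 12*tariff + 16.
inflation becomes 48*tariff + 67.
Linear in tariff, so extremes are at the endpoints: tariff = -3 gives inflation = -77; tariff = 6 gives inflation = 355.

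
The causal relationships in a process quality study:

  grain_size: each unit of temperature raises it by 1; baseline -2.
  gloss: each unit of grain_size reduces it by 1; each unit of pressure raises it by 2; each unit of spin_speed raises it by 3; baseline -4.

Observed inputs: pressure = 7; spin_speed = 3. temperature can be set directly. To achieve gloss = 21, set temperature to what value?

temperature = 0

Substituting into the gloss equation gives gloss = -temperature + 21.
Solve -temperature + 21 = 21: temperature = (21 - 21) / -1 = 0.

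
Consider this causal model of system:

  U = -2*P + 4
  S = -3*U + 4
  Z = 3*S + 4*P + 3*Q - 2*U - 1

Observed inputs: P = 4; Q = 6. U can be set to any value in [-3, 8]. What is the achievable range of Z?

Intervening on U fixes its value directly, overriding its dependence on P.
Substituting into the Z equation gives Z = -11*U + 45.
Linear in U, so extremes are at the endpoints: U = -3 gives Z = 78; U = 8 gives Z = -43.

-43 to 78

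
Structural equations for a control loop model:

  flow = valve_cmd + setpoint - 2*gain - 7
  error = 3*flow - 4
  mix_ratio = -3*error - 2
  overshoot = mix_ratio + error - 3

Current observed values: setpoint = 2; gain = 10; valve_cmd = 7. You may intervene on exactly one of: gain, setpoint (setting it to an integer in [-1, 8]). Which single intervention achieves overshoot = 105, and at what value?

set setpoint = 3

Intervening on gain: overshoot = 12*gain - 9. Reaching 105 requires gain = 19/2, not an integer.
Intervening on setpoint: with other inputs at their observed values, overshoot = -6*setpoint + 123. Solving for 105 gives setpoint = 3, within [-1, 8].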